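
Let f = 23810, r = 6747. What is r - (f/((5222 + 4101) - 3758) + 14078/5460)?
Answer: 325077101/48230 ≈ 6740.1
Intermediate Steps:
r - (f/((5222 + 4101) - 3758) + 14078/5460) = 6747 - (23810/((5222 + 4101) - 3758) + 14078/5460) = 6747 - (23810/(9323 - 3758) + 14078*(1/5460)) = 6747 - (23810/5565 + 7039/2730) = 6747 - (23810*(1/5565) + 7039/2730) = 6747 - (4762/1113 + 7039/2730) = 6747 - 1*330709/48230 = 6747 - 330709/48230 = 325077101/48230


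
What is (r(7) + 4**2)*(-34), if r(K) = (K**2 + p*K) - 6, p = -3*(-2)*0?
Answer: -2006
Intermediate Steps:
p = 0 (p = 6*0 = 0)
r(K) = -6 + K**2 (r(K) = (K**2 + 0*K) - 6 = (K**2 + 0) - 6 = K**2 - 6 = -6 + K**2)
(r(7) + 4**2)*(-34) = ((-6 + 7**2) + 4**2)*(-34) = ((-6 + 49) + 16)*(-34) = (43 + 16)*(-34) = 59*(-34) = -2006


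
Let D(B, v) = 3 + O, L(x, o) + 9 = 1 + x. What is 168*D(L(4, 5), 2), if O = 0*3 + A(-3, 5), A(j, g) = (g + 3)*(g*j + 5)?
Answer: -12936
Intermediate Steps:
L(x, o) = -8 + x (L(x, o) = -9 + (1 + x) = -8 + x)
A(j, g) = (3 + g)*(5 + g*j)
O = -80 (O = 0*3 + (15 + 5*5 - 3*5**2 + 3*5*(-3)) = 0 + (15 + 25 - 3*25 - 45) = 0 + (15 + 25 - 75 - 45) = 0 - 80 = -80)
D(B, v) = -77 (D(B, v) = 3 - 80 = -77)
168*D(L(4, 5), 2) = 168*(-77) = -12936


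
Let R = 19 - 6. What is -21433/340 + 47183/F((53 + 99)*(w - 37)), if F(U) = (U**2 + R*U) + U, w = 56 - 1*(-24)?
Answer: -45877391709/727783600 ≈ -63.037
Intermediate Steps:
R = 13
w = 80 (w = 56 + 24 = 80)
F(U) = U**2 + 14*U (F(U) = (U**2 + 13*U) + U = U**2 + 14*U)
-21433/340 + 47183/F((53 + 99)*(w - 37)) = -21433/340 + 47183/((((53 + 99)*(80 - 37))*(14 + (53 + 99)*(80 - 37)))) = -21433*1/340 + 47183/(((152*43)*(14 + 152*43))) = -21433/340 + 47183/((6536*(14 + 6536))) = -21433/340 + 47183/((6536*6550)) = -21433/340 + 47183/42810800 = -45877391709/727783600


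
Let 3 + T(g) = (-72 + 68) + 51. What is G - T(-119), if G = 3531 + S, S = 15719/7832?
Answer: 2484173/712 ≈ 3489.0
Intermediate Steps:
S = 1429/712 (S = 15719*(1/7832) = 1429/712 ≈ 2.0070)
G = 2515501/712 (G = 3531 + 1429/712 = 2515501/712 ≈ 3533.0)
T(g) = 44 (T(g) = -3 + ((-72 + 68) + 51) = -3 + (-4 + 51) = -3 + 47 = 44)
G - T(-119) = 2515501/712 - 1*44 = 2515501/712 - 44 = 2484173/712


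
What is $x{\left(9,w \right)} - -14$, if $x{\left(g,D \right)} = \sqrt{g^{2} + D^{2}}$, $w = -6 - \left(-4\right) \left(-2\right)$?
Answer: $14 + \sqrt{277} \approx 30.643$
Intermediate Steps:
$w = -14$ ($w = -6 - 8 = -14$)
$x{\left(g,D \right)} = \sqrt{D^{2} + g^{2}}$
$x{\left(9,w \right)} - -14 = \sqrt{\left(-14\right)^{2} + 9^{2}} - -14 = \sqrt{196 + 81} + 14 = \sqrt{277} + 14 = 14 + \sqrt{277}$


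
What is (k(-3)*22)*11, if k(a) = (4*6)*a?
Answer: -17424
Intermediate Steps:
k(a) = 24*a
(k(-3)*22)*11 = ((24*(-3))*22)*11 = -72*22*11 = -1584*11 = -17424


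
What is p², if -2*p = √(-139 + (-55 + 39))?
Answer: -155/4 ≈ -38.750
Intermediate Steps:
p = -I*√155/2 (p = -√(-139 + (-55 + 39))/2 = -√(-139 - 16)/2 = -I*√155/2 ≈ -6.225*I)
p² = (-I*√155/2)² = -155/4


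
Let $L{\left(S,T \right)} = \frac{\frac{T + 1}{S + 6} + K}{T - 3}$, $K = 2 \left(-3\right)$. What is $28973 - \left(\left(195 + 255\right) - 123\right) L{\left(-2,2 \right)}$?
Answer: $\frac{109025}{4} \approx 27256.0$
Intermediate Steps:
$K = -6$
$L{\left(S,T \right)} = \frac{-6 + \frac{1 + T}{6 + S}}{-3 + T}$ ($L{\left(S,T \right)} = \frac{\frac{T + 1}{S + 6} - 6}{T - 3} = \frac{\frac{1 + T}{6 + S} - 6}{-3 + T} = \frac{-6 + \frac{1 + T}{6 + S}}{-3 + T}$)
$28973 - \left(\left(195 + 255\right) - 123\right) L{\left(-2,2 \right)} = 28973 - \left(\left(195 + 255\right) - 123\right) \frac{-35 + 2 - -12}{-18 - -6 + 6 \cdot 2 - 4} = 28973 - \left(450 - 123\right) \frac{-35 + 2 + 12}{-18 + 6 + 12 - 4} = 28973 - 327 \frac{1}{-4} \left(-21\right) = 28973 - 327 \left(\left(- \frac{1}{4}\right) \left(-21\right)\right) = 28973 - 327 \cdot \frac{21}{4} = 28973 - \frac{6867}{4} = \frac{109025}{4}$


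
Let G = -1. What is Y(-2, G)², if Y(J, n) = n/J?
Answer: ¼ ≈ 0.25000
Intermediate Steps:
Y(-2, G)² = (-1/(-2))² = (-1*(-½))² = (½)² = ¼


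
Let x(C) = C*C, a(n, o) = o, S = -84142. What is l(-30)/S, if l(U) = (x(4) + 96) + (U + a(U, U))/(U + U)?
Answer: -113/84142 ≈ -0.0013430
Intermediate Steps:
x(C) = C**2
l(U) = 113 (l(U) = (4**2 + 96) + (U + U)/(U + U) = (16 + 96) + (2*U)/((2*U)) = 112 + (2*U)*(1/(2*U)) = 112 + 1 = 113)
l(-30)/S = 113/(-84142) = 113*(-1/84142) = -113/84142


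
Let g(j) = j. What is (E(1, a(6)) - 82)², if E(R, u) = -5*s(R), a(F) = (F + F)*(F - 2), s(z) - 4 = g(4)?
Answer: 14884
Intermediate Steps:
s(z) = 8 (s(z) = 4 + 4 = 8)
a(F) = 2*F*(-2 + F) (a(F) = (2*F)*(-2 + F) = 2*F*(-2 + F))
E(R, u) = -40 (E(R, u) = -5*8 = -40)
(E(1, a(6)) - 82)² = (-40 - 82)² = (-122)² = 14884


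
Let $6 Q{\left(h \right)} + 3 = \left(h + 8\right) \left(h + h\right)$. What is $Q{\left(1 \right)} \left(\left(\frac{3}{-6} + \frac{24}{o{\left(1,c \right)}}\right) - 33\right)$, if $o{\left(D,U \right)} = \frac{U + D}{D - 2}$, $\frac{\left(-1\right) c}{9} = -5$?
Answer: $- \frac{7825}{92} \approx -85.054$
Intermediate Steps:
$c = 45$ ($c = \left(-9\right) \left(-5\right) = 45$)
$o{\left(D,U \right)} = \frac{D + U}{-2 + D}$
$Q{\left(h \right)} = - \frac{1}{2} + \frac{h \left(8 + h\right)}{3}$ ($Q{\left(h \right)} = - \frac{1}{2} + \frac{\left(h + 8\right) \left(h + h\right)}{6} = - \frac{1}{2} + \frac{\left(8 + h\right) 2 h}{6} = - \frac{1}{2} + \frac{2 h \left(8 + h\right)}{6} = - \frac{1}{2} + \frac{h \left(8 + h\right)}{3}$)
$Q{\left(1 \right)} \left(\left(\frac{3}{-6} + \frac{24}{o{\left(1,c \right)}}\right) - 33\right) = \left(- \frac{1}{2} + \frac{1^{2}}{3} + \frac{8}{3} \cdot 1\right) \left(\left(\frac{3}{-6} + \frac{24}{\frac{1}{-2 + 1} \left(1 + 45\right)}\right) - 33\right) = \left(- \frac{1}{2} + \frac{1}{3} \cdot 1 + \frac{8}{3}\right) \left(\left(3 \left(- \frac{1}{6}\right) + \frac{24}{\frac{1}{-1} \cdot 46}\right) - 33\right) = \left(- \frac{1}{2} + \frac{1}{3} + \frac{8}{3}\right) \left(\left(- \frac{1}{2} + \frac{24}{\left(-1\right) 46}\right) - 33\right) = \frac{5 \left(\left(- \frac{1}{2} + \frac{24}{-46}\right) - 33\right)}{2} = \frac{5 \left(\left(- \frac{1}{2} + 24 \left(- \frac{1}{46}\right)\right) - 33\right)}{2} = \frac{5 \left(\left(- \frac{1}{2} - \frac{12}{23}\right) - 33\right)}{2} = \frac{5 \left(- \frac{47}{46} - 33\right)}{2} = \frac{5}{2} \left(- \frac{1565}{46}\right) = - \frac{7825}{92}$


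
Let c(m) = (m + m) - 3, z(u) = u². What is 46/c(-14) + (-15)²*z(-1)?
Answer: 6929/31 ≈ 223.52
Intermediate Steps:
c(m) = -3 + 2*m (c(m) = 2*m - 3 = -3 + 2*m)
46/c(-14) + (-15)²*z(-1) = 46/(-3 + 2*(-14)) + (-15)²*(-1)² = 46/(-3 - 28) + 225*1 = 46/(-31) + 225 = 46*(-1/31) + 225 = -46/31 + 225 = 6929/31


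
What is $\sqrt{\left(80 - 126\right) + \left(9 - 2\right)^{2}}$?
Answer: $\sqrt{3} \approx 1.732$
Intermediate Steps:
$\sqrt{\left(80 - 126\right) + \left(9 - 2\right)^{2}} = \sqrt{-46 + 7^{2}} = \sqrt{-46 + 49} = \sqrt{3}$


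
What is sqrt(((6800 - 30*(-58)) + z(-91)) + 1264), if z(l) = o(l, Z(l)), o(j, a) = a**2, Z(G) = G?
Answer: sqrt(18085) ≈ 134.48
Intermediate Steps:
z(l) = l**2
sqrt(((6800 - 30*(-58)) + z(-91)) + 1264) = sqrt(((6800 - 30*(-58)) + (-91)**2) + 1264) = sqrt(((6800 + 1740) + 8281) + 1264) = sqrt((8540 + 8281) + 1264) = sqrt(16821 + 1264) = sqrt(18085)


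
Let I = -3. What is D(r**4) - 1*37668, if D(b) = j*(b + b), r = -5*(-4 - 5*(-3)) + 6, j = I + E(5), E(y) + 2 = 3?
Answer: -23096872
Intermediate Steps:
E(y) = 1 (E(y) = -2 + 3 = 1)
j = -2 (j = -3 + 1 = -2)
r = -49 (r = -5*(-4 + 15) + 6 = -5*11 + 6 = -55 + 6 = -49)
D(b) = -4*b (D(b) = -2*(b + b) = -4*b)
D(r**4) - 1*37668 = -4*(-49)**4 - 1*37668 = -4*5764801 - 37668 = -23059204 - 37668 = -23096872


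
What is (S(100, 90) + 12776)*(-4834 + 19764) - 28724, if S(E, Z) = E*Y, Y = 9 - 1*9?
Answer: 190716956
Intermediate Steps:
Y = 0 (Y = 9 - 9 = 0)
S(E, Z) = 0 (S(E, Z) = E*0 = 0)
(S(100, 90) + 12776)*(-4834 + 19764) - 28724 = (0 + 12776)*(-4834 + 19764) - 28724 = 12776*14930 - 28724 = 190745680 - 28724 = 190716956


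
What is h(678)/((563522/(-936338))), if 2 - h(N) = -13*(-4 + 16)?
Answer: -73970702/281761 ≈ -262.53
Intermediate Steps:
h(N) = 158 (h(N) = 2 - (-13)*(-4 + 16) = 2 - (-13)*12 = 2 - 1*(-156) = 2 + 156 = 158)
h(678)/((563522/(-936338))) = 158/((563522/(-936338))) = 158/((563522*(-1/936338))) = 158/(-281761/468169) = 158*(-468169/281761) = -73970702/281761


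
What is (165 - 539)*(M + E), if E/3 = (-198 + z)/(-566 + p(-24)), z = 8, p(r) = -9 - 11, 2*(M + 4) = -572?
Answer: 31672190/293 ≈ 1.0810e+5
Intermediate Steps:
M = -290 (M = -4 + (½)*(-572) = -4 - 286 = -290)
p(r) = -20
E = 285/293 (E = 3*((-198 + 8)/(-566 - 20)) = 3*(-190/(-586)) = 3*(-190*(-1/586)) = 3*(95/293) = 285/293 ≈ 0.97270)
(165 - 539)*(M + E) = (165 - 539)*(-290 + 285/293) = -374*(-84685/293) = 31672190/293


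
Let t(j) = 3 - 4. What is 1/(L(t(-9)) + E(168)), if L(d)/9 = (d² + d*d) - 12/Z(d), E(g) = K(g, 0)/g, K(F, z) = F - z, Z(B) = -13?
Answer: 13/355 ≈ 0.036620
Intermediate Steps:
t(j) = -1
E(g) = 1 (E(g) = (g - 1*0)/g = (g + 0)/g = g/g = 1)
L(d) = 108/13 + 18*d² (L(d) = 9*((d² + d*d) - 12/(-13)) = 9*((d² + d²) - 12*(-1/13)) = 9*(2*d² + 12/13) = 9*(12/13 + 2*d²) = 108/13 + 18*d²)
1/(L(t(-9)) + E(168)) = 1/((108/13 + 18*(-1)²) + 1) = 1/((108/13 + 18*1) + 1) = 1/((108/13 + 18) + 1) = 1/(342/13 + 1) = 1/(355/13) = 13/355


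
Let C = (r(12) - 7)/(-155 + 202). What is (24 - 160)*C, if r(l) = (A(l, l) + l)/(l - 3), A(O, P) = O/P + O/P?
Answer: 6664/423 ≈ 15.754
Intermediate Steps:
A(O, P) = 2*O/P
r(l) = (2 + l)/(-3 + l) (r(l) = (2*l/l + l)/(l - 3) = (2 + l)/(-3 + l))
C = -49/423 (C = ((2 + 12)/(-3 + 12) - 7)/(-155 + 202) = (14/9 - 7)/47 = ((1/9)*14 - 7)*(1/47) = (14/9 - 7)*(1/47) = -49/9*1/47 = -49/423 ≈ -0.11584)
(24 - 160)*C = (24 - 160)*(-49/423) = -136*(-49/423) = 6664/423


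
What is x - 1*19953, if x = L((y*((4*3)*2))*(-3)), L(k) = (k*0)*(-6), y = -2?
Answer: -19953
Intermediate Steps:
L(k) = 0 (L(k) = 0*(-6) = 0)
x = 0
x - 1*19953 = 0 - 1*19953 = 0 - 19953 = -19953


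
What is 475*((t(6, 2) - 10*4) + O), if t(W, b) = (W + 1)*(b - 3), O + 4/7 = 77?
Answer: 97850/7 ≈ 13979.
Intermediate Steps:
O = 535/7 (O = -4/7 + 77 = 535/7 ≈ 76.429)
t(W, b) = (1 + W)*(-3 + b)
475*((t(6, 2) - 10*4) + O) = 475*(((-3 + 2 - 3*6 + 6*2) - 10*4) + 535/7) = 475*(((-3 + 2 - 18 + 12) - 40) + 535/7) = 475*((-7 - 40) + 535/7) = 475*(-47 + 535/7) = 475*(206/7) = 97850/7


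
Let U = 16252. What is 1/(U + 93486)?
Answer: 1/109738 ≈ 9.1126e-6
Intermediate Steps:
1/(U + 93486) = 1/(16252 + 93486) = 1/109738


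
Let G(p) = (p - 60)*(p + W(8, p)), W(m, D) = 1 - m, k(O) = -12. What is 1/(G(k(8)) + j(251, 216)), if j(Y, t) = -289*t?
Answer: -1/61056 ≈ -1.6378e-5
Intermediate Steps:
G(p) = (-60 + p)*(-7 + p) (G(p) = (p - 60)*(p + (1 - 1*8)) = (-60 + p)*(p + (1 - 8)) = (-60 + p)*(p - 7) = (-60 + p)*(-7 + p))
1/(G(k(8)) + j(251, 216)) = 1/((420 + (-12)² - 67*(-12)) - 289*216) = 1/((420 + 144 + 804) - 62424) = 1/(1368 - 62424) = 1/(-61056) = -1/61056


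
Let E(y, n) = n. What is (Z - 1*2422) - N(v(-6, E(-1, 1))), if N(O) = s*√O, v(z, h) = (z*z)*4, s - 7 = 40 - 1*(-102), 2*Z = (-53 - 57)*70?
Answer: -8060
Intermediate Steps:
Z = -3850 (Z = ((-53 - 57)*70)/2 = (-110*70)/2 = (½)*(-7700) = -3850)
s = 149 (s = 7 + (40 - 1*(-102)) = 7 + (40 + 102) = 7 + 142 = 149)
v(z, h) = 4*z² (v(z, h) = z²*4 = 4*z²)
N(O) = 149*√O
(Z - 1*2422) - N(v(-6, E(-1, 1))) = (-3850 - 1*2422) - 149*√(4*(-6)²) = (-3850 - 2422) - 149*√(4*36) = -6272 - 149*√144 = -6272 - 149*12 = -6272 - 1*1788 = -6272 - 1788 = -8060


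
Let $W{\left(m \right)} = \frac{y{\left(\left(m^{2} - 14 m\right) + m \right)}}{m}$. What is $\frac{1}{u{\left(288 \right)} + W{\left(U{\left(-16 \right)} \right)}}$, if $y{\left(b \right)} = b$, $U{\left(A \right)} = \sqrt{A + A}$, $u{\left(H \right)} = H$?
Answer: $\frac{275}{75657} - \frac{4 i \sqrt{2}}{75657} \approx 0.0036348 - 7.477 \cdot 10^{-5} i$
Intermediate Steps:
$U{\left(A \right)} = \sqrt{2} \sqrt{A}$ ($U{\left(A \right)} = \sqrt{2 A} = \sqrt{2} \sqrt{A}$)
$W{\left(m \right)} = \frac{m^{2} - 13 m}{m}$ ($W{\left(m \right)} = \frac{\left(m^{2} - 14 m\right) + m}{m} = \frac{m^{2} - 13 m}{m}$)
$\frac{1}{u{\left(288 \right)} + W{\left(U{\left(-16 \right)} \right)}} = \frac{1}{288 - \left(13 - \sqrt{2} \sqrt{-16}\right)} = \frac{1}{288 - \left(13 - \sqrt{2} \cdot 4 i\right)} = \frac{1}{288 - \left(13 - 4 i \sqrt{2}\right)} = \frac{1}{275 + 4 i \sqrt{2}}$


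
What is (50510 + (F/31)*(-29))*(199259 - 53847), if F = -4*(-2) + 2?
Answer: 227645394240/31 ≈ 7.3434e+9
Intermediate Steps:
F = 10 (F = 8 + 2 = 10)
(50510 + (F/31)*(-29))*(199259 - 53847) = (50510 + (10/31)*(-29))*(199259 - 53847) = (50510 + ((1/31)*10)*(-29))*145412 = (50510 + (10/31)*(-29))*145412 = (50510 - 290/31)*145412 = (1565520/31)*145412 = 227645394240/31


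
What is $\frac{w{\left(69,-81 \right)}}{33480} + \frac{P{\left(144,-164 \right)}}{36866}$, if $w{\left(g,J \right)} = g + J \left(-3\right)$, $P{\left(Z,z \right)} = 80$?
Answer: $\frac{295429}{25714035} \approx 0.011489$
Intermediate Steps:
$w{\left(g,J \right)} = g - 3 J$
$\frac{w{\left(69,-81 \right)}}{33480} + \frac{P{\left(144,-164 \right)}}{36866} = \frac{69 - -243}{33480} + \frac{80}{36866} = \left(69 + 243\right) \frac{1}{33480} + 80 \cdot \frac{1}{36866} = 312 \cdot \frac{1}{33480} + \frac{40}{18433} = \frac{13}{1395} + \frac{40}{18433} = \frac{295429}{25714035}$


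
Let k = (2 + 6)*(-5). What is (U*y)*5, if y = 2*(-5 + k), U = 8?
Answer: -3600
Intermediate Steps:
k = -40 (k = 8*(-5) = -40)
y = -90 (y = 2*(-5 - 40) = 2*(-45) = -90)
(U*y)*5 = (8*(-90))*5 = -720*5 = -3600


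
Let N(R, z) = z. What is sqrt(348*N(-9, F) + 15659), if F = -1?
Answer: sqrt(15311) ≈ 123.74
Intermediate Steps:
sqrt(348*N(-9, F) + 15659) = sqrt(348*(-1) + 15659) = sqrt(-348 + 15659) = sqrt(15311)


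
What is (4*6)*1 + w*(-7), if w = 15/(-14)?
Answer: 63/2 ≈ 31.500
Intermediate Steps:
w = -15/14 (w = 15*(-1/14) = -15/14 ≈ -1.0714)
(4*6)*1 + w*(-7) = (4*6)*1 - 15/14*(-7) = 24*1 + 15/2 = 24 + 15/2 = 63/2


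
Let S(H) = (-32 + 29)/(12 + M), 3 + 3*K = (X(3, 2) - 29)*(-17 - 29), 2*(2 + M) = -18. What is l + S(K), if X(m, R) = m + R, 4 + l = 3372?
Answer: 3365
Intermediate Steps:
l = 3368 (l = -4 + 3372 = 3368)
M = -11 (M = -2 + (½)*(-18) = -2 - 9 = -11)
X(m, R) = R + m
K = 367 (K = -1 + (((2 + 3) - 29)*(-17 - 29))/3 = -1 + ((5 - 29)*(-46))/3 = -1 + (-24*(-46))/3 = -1 + (⅓)*1104 = -1 + 368 = 367)
S(H) = -3 (S(H) = (-32 + 29)/(12 - 11) = -3/1 = -3*1 = -3)
l + S(K) = 3368 - 3 = 3365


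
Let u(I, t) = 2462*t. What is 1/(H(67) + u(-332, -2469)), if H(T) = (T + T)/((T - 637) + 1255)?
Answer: -685/4163894296 ≈ -1.6451e-7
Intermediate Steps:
H(T) = 2*T/(618 + T) (H(T) = (2*T)/((-637 + T) + 1255) = (2*T)/(618 + T) = 2*T/(618 + T))
1/(H(67) + u(-332, -2469)) = 1/(2*67/(618 + 67) + 2462*(-2469)) = 1/(2*67/685 - 6078678) = 1/(2*67*(1/685) - 6078678) = 1/(134/685 - 6078678) = 1/(-4163894296/685) = -685/4163894296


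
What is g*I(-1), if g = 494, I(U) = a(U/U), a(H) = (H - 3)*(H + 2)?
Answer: -2964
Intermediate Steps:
a(H) = (-3 + H)*(2 + H)
I(U) = -6 (I(U) = -6 + (U/U)² - U/U = -6 + 1² - 1*1 = -6 + 1 - 1 = -6)
g*I(-1) = 494*(-6) = -2964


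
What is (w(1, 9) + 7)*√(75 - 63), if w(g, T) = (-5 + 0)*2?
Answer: -6*√3 ≈ -10.392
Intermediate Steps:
w(g, T) = -10 (w(g, T) = -5*2 = -10)
(w(1, 9) + 7)*√(75 - 63) = (-10 + 7)*√(75 - 63) = -6*√3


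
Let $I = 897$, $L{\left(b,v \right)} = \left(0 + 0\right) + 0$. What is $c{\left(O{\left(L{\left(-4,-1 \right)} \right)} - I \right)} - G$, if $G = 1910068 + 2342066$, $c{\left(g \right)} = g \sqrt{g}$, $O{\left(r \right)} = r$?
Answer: $-4252134 - 897 i \sqrt{897} \approx -4.2521 \cdot 10^{6} - 26865.0 i$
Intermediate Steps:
$L{\left(b,v \right)} = 0$ ($L{\left(b,v \right)} = 0 + 0 = 0$)
$c{\left(g \right)} = g^{\frac{3}{2}}$
$G = 4252134$
$c{\left(O{\left(L{\left(-4,-1 \right)} \right)} - I \right)} - G = \left(0 - 897\right)^{\frac{3}{2}} - 4252134 = \left(-897\right)^{\frac{3}{2}} - 4252134 = - 897 i \sqrt{897} - 4252134 = -4252134 - 897 i \sqrt{897}$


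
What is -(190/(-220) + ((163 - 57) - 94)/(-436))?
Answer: 2137/2398 ≈ 0.89116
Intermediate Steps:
-(190/(-220) + ((163 - 57) - 94)/(-436)) = -(190*(-1/220) + (106 - 94)*(-1/436)) = -(-19/22 + 12*(-1/436)) = -(-19/22 - 3/109) = -1*(-2137/2398) = 2137/2398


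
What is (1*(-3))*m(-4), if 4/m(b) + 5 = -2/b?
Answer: 8/3 ≈ 2.6667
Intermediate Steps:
m(b) = 4/(-5 - 2/b)
(1*(-3))*m(-4) = (1*(-3))*(-4*(-4)/(2 + 5*(-4))) = -(-12)*(-4)/(2 - 20) = -(-12)*(-4)/(-18) = -(-12)*(-4)*(-1)/18 = -3*(-8/9) = 8/3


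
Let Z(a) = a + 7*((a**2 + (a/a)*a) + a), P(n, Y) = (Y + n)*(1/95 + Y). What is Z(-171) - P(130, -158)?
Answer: 18781338/95 ≈ 1.9770e+5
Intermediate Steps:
P(n, Y) = (1/95 + Y)*(Y + n) (P(n, Y) = (Y + n)*(1/95 + Y) = (1/95 + Y)*(Y + n))
Z(a) = 7*a**2 + 15*a (Z(a) = a + 7*((a**2 + 1*a) + a) = a + 7*((a**2 + a) + a) = a + 7*((a + a**2) + a) = a + 7*(a**2 + 2*a) = a + (7*a**2 + 14*a) = 7*a**2 + 15*a)
Z(-171) - P(130, -158) = -171*(15 + 7*(-171)) - ((-158)**2 + (1/95)*(-158) + (1/95)*130 - 158*130) = -171*(15 - 1197) - (24964 - 158/95 + 26/19 - 20540) = -171*(-1182) - 1*420252/95 = 202122 - 420252/95 = 18781338/95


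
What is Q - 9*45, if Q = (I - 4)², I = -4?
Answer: -341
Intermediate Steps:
Q = 64 (Q = (-4 - 4)² = (-8)² = 64)
Q - 9*45 = 64 - 9*45 = 64 - 405 = -341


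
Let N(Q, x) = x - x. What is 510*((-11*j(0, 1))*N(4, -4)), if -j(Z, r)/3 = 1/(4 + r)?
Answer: 0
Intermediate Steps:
N(Q, x) = 0
j(Z, r) = -3/(4 + r)
510*((-11*j(0, 1))*N(4, -4)) = 510*(-(-33)/(4 + 1)*0) = 510*(-(-33)/5*0) = 510*(-11*(-⅗)*0) = 510*((33/5)*0) = 510*0 = 0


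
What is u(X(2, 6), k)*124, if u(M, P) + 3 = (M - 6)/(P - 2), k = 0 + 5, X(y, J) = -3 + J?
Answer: -496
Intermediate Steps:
k = 5
u(M, P) = -3 + (-6 + M)/(-2 + P) (u(M, P) = -3 + (M - 6)/(P - 2) = -3 + (-6 + M)/(-2 + P))
u(X(2, 6), k)*124 = (((-3 + 6) - 3*5)/(-2 + 5))*124 = ((3 - 15)/3)*124 = ((1/3)*(-12))*124 = -4*124 = -496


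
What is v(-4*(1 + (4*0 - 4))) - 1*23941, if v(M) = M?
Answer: -23929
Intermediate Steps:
v(-4*(1 + (4*0 - 4))) - 1*23941 = -4*(1 + (4*0 - 4)) - 1*23941 = -4*(1 + (0 - 4)) - 23941 = -4*(1 - 4) - 23941 = -4*(-3) - 23941 = 12 - 23941 = -23929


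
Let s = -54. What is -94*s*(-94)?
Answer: -477144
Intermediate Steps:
-94*s*(-94) = -94*(-54)*(-94) = 5076*(-94) = -477144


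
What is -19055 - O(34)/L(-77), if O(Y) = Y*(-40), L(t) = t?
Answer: -1468595/77 ≈ -19073.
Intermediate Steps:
O(Y) = -40*Y
-19055 - O(34)/L(-77) = -19055 - (-40*34)/(-77) = -19055 - (-1360)*(-1)/77 = -19055 - 1*1360/77 = -19055 - 1360/77 = -1468595/77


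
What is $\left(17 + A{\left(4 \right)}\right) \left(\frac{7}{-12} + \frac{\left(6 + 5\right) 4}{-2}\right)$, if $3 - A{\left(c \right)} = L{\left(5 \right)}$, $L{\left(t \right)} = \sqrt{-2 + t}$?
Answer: $- \frac{1355}{3} + \frac{271 \sqrt{3}}{12} \approx -412.55$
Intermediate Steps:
$A{\left(c \right)} = 3 - \sqrt{3}$ ($A{\left(c \right)} = 3 - \sqrt{-2 + 5} = 3 - \sqrt{3}$)
$\left(17 + A{\left(4 \right)}\right) \left(\frac{7}{-12} + \frac{\left(6 + 5\right) 4}{-2}\right) = \left(17 + \left(3 - \sqrt{3}\right)\right) \left(\frac{7}{-12} + \frac{\left(6 + 5\right) 4}{-2}\right) = \left(20 - \sqrt{3}\right) \left(7 \left(- \frac{1}{12}\right) + 11 \cdot 4 \left(- \frac{1}{2}\right)\right) = \left(20 - \sqrt{3}\right) \left(- \frac{7}{12} + 44 \left(- \frac{1}{2}\right)\right) = \left(20 - \sqrt{3}\right) \left(- \frac{7}{12} - 22\right) = \left(20 - \sqrt{3}\right) \left(- \frac{271}{12}\right) = - \frac{1355}{3} + \frac{271 \sqrt{3}}{12}$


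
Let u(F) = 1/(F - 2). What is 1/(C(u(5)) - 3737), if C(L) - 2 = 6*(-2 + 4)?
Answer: -1/3723 ≈ -0.00026860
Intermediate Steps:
u(F) = 1/(-2 + F)
C(L) = 14 (C(L) = 2 + 6*(-2 + 4) = 2 + 6*2 = 2 + 12 = 14)
1/(C(u(5)) - 3737) = 1/(14 - 3737) = 1/(-3723) = -1/3723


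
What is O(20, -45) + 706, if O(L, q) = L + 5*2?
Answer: 736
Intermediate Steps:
O(L, q) = 10 + L (O(L, q) = L + 10 = 10 + L)
O(20, -45) + 706 = (10 + 20) + 706 = 30 + 706 = 736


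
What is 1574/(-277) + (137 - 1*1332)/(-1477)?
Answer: -1993783/409129 ≈ -4.8732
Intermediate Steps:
1574/(-277) + (137 - 1*1332)/(-1477) = 1574*(-1/277) + (137 - 1332)*(-1/1477) = -1574/277 - 1195*(-1/1477) = -1574/277 + 1195/1477 = -1993783/409129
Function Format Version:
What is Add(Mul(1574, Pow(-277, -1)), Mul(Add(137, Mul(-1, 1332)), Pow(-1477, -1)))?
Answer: Rational(-1993783, 409129) ≈ -4.8732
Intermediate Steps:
Add(Mul(1574, Pow(-277, -1)), Mul(Add(137, Mul(-1, 1332)), Pow(-1477, -1))) = Add(Mul(1574, Rational(-1, 277)), Mul(Add(137, -1332), Rational(-1, 1477))) = Add(Rational(-1574, 277), Mul(-1195, Rational(-1, 1477))) = Add(Rational(-1574, 277), Rational(1195, 1477)) = Rational(-1993783, 409129)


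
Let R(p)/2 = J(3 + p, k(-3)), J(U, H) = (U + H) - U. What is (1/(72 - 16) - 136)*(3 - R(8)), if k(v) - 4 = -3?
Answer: -7615/56 ≈ -135.98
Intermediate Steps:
k(v) = 1 (k(v) = 4 - 3 = 1)
J(U, H) = H (J(U, H) = (H + U) - U = H)
R(p) = 2 (R(p) = 2*1 = 2)
(1/(72 - 16) - 136)*(3 - R(8)) = (1/(72 - 16) - 136)*(3 - 1*2) = (1/56 - 136)*(3 - 2) = (1/56 - 136)*1 = -7615/56*1 = -7615/56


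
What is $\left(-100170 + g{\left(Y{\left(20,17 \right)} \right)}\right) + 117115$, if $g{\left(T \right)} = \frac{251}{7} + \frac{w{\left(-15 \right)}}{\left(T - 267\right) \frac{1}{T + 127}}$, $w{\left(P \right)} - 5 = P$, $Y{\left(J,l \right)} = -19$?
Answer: $\frac{17001618}{1001} \approx 16985.0$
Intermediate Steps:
$w{\left(P \right)} = 5 + P$
$g{\left(T \right)} = \frac{251}{7} - \frac{10 \left(127 + T\right)}{-267 + T}$ ($g{\left(T \right)} = \frac{251}{7} + \frac{5 - 15}{\left(T - 267\right) \frac{1}{T + 127}} = 251 \cdot \frac{1}{7} - \frac{10}{\left(-267 + T\right) \frac{1}{127 + T}} = \frac{251}{7} - \frac{10}{\frac{1}{127 + T} \left(-267 + T\right)} = \frac{251}{7} - 10 \frac{127 + T}{-267 + T} = \frac{251}{7} - \frac{10 \left(127 + T\right)}{-267 + T}$)
$\left(-100170 + g{\left(Y{\left(20,17 \right)} \right)}\right) + 117115 = \left(-100170 + \frac{-75907 + 181 \left(-19\right)}{7 \left(-267 - 19\right)}\right) + 117115 = \left(-100170 + \frac{-75907 - 3439}{7 \left(-286\right)}\right) + 117115 = \left(-100170 + \frac{1}{7} \left(- \frac{1}{286}\right) \left(-79346\right)\right) + 117115 = \left(-100170 + \frac{39673}{1001}\right) + 117115 = - \frac{100230497}{1001} + 117115 = \frac{17001618}{1001}$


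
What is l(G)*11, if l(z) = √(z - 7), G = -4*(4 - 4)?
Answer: 11*I*√7 ≈ 29.103*I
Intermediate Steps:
G = 0 (G = -4*0 = 0)
l(z) = √(-7 + z)
l(G)*11 = √(-7 + 0)*11 = √(-7)*11 = (I*√7)*11 = 11*I*√7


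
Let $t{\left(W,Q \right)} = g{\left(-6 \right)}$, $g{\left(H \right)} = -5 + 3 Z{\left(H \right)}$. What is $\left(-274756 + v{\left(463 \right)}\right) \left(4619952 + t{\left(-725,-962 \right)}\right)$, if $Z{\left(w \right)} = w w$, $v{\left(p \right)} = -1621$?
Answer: $-1276876940735$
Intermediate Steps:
$Z{\left(w \right)} = w^{2}$
$g{\left(H \right)} = -5 + 3 H^{2}$
$t{\left(W,Q \right)} = 103$ ($t{\left(W,Q \right)} = -5 + 3 \left(-6\right)^{2} = -5 + 3 \cdot 36 = -5 + 108 = 103$)
$\left(-274756 + v{\left(463 \right)}\right) \left(4619952 + t{\left(-725,-962 \right)}\right) = \left(-274756 - 1621\right) \left(4619952 + 103\right) = \left(-276377\right) 4620055 = -1276876940735$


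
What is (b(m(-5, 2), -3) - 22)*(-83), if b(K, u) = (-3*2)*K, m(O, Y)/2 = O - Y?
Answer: -5146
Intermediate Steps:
m(O, Y) = -2*Y + 2*O (m(O, Y) = 2*(O - Y) = -2*Y + 2*O)
b(K, u) = -6*K
(b(m(-5, 2), -3) - 22)*(-83) = (-6*(-2*2 + 2*(-5)) - 22)*(-83) = (-6*(-4 - 10) - 22)*(-83) = (-6*(-14) - 22)*(-83) = (84 - 22)*(-83) = 62*(-83) = -5146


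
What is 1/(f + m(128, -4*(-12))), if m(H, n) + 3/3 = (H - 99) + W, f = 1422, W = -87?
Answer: 1/1363 ≈ 0.00073368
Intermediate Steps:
m(H, n) = -187 + H (m(H, n) = -1 + ((H - 99) - 87) = -1 + ((-99 + H) - 87) = -1 + (-186 + H) = -187 + H)
1/(f + m(128, -4*(-12))) = 1/(1422 + (-187 + 128)) = 1/(1422 - 59) = 1/1363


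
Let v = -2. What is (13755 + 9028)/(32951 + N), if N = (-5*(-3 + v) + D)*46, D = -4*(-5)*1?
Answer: 22783/35021 ≈ 0.65055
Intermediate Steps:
D = 20 (D = 20*1 = 20)
N = 2070 (N = (-5*(-3 - 2) + 20)*46 = (-5*(-5) + 20)*46 = (25 + 20)*46 = 45*46 = 2070)
(13755 + 9028)/(32951 + N) = (13755 + 9028)/(32951 + 2070) = 22783/35021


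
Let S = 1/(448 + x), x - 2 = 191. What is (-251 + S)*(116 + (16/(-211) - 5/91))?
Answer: -357948876450/12307841 ≈ -29083.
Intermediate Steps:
x = 193 (x = 2 + 191 = 193)
S = 1/641 (S = 1/(448 + 193) = 1/641 ≈ 0.0015601)
(-251 + S)*(116 + (16/(-211) - 5/91)) = (-251 + 1/641)*(116 + (16/(-211) - 5/91)) = -160890*(116 + (16*(-1/211) - 5*1/91))/641 = -160890*(116 + (-16/211 - 5/91))/641 = -160890*(116 - 2511/19201)/641 = -160890/641*2224805/19201 = -357948876450/12307841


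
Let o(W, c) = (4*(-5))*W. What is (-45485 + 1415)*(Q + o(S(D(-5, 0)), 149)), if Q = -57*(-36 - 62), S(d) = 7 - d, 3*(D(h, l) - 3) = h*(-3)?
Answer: -247056420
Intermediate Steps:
D(h, l) = 3 - h (D(h, l) = 3 + (h*(-3))/3 = 3 + (-3*h)/3 = 3 - h)
o(W, c) = -20*W
Q = 5586 (Q = -57*(-98) = 5586)
(-45485 + 1415)*(Q + o(S(D(-5, 0)), 149)) = (-45485 + 1415)*(5586 - 20*(7 - (3 - 1*(-5)))) = -44070*(5586 - 20*(7 - (3 + 5))) = -44070*(5586 - 20*(7 - 1*8)) = -44070*(5586 - 20*(7 - 8)) = -44070*(5586 - 20*(-1)) = -44070*(5586 + 20) = -44070*5606 = -247056420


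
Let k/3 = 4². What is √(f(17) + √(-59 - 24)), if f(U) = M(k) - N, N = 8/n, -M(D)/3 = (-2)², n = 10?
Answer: √(-320 + 25*I*√83)/5 ≈ 1.2065 + 3.7757*I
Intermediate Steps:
k = 48 (k = 3*4² = 3*16 = 48)
M(D) = -12 (M(D) = -3*(-2)² = -3*4 = -12)
N = ⅘ (N = 8/10 = 8*(⅒) = ⅘ ≈ 0.80000)
f(U) = -64/5 (f(U) = -12 - 1*⅘ = -12 - ⅘ = -64/5)
√(f(17) + √(-59 - 24)) = √(-64/5 + √(-59 - 24)) = √(-64/5 + √(-83)) = √(-64/5 + I*√83)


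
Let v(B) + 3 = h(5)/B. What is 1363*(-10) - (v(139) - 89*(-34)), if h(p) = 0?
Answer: -16653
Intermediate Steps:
v(B) = -3 (v(B) = -3 + 0/B = -3 + 0 = -3)
1363*(-10) - (v(139) - 89*(-34)) = 1363*(-10) - (-3 - 89*(-34)) = -13630 - (-3 + 3026) = -13630 - 1*3023 = -13630 - 3023 = -16653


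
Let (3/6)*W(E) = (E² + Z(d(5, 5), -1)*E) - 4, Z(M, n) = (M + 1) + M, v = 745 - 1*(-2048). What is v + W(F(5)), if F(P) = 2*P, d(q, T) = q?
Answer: 3205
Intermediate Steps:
v = 2793 (v = 745 + 2048 = 2793)
Z(M, n) = 1 + 2*M (Z(M, n) = (1 + M) + M = 1 + 2*M)
W(E) = -8 + 2*E² + 22*E (W(E) = 2*((E² + (1 + 2*5)*E) - 4) = 2*((E² + (1 + 10)*E) - 4) = 2*((E² + 11*E) - 4) = 2*(-4 + E² + 11*E) = -8 + 2*E² + 22*E)
v + W(F(5)) = 2793 + (-8 + 2*(2*5)² + 22*(2*5)) = 2793 + (-8 + 2*10² + 22*10) = 2793 + (-8 + 2*100 + 220) = 2793 + (-8 + 200 + 220) = 2793 + 412 = 3205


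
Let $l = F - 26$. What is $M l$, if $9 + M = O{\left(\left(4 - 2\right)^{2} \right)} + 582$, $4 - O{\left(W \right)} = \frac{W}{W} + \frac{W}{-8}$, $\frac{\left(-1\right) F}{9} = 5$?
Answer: $- \frac{81863}{2} \approx -40932.0$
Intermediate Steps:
$F = -45$ ($F = \left(-9\right) 5 = -45$)
$O{\left(W \right)} = 3 + \frac{W}{8}$ ($O{\left(W \right)} = 4 - \left(\frac{W}{W} + \frac{W}{-8}\right) = 4 - \left(1 + W \left(- \frac{1}{8}\right)\right) = 4 - \left(1 - \frac{W}{8}\right) = 4 + \left(-1 + \frac{W}{8}\right) = 3 + \frac{W}{8}$)
$M = \frac{1153}{2}$ ($M = -9 + \left(\left(3 + \frac{\left(4 - 2\right)^{2}}{8}\right) + 582\right) = -9 + \left(\left(3 + \frac{2^{2}}{8}\right) + 582\right) = -9 + \left(\left(3 + \frac{1}{8} \cdot 4\right) + 582\right) = -9 + \left(\left(3 + \frac{1}{2}\right) + 582\right) = -9 + \left(\frac{7}{2} + 582\right) = -9 + \frac{1171}{2} = \frac{1153}{2} \approx 576.5$)
$l = -71$ ($l = -45 - 26 = -71$)
$M l = \frac{1153}{2} \left(-71\right) = - \frac{81863}{2}$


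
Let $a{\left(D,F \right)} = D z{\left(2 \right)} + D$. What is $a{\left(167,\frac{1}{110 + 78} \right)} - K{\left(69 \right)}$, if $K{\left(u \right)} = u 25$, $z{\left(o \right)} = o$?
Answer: $-1224$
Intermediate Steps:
$a{\left(D,F \right)} = 3 D$ ($a{\left(D,F \right)} = D 2 + D = 2 D + D = 3 D$)
$K{\left(u \right)} = 25 u$
$a{\left(167,\frac{1}{110 + 78} \right)} - K{\left(69 \right)} = 3 \cdot 167 - 25 \cdot 69 = 501 - 1725 = -1224$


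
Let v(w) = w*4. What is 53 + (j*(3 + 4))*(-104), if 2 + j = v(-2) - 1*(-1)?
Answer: 6605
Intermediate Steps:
v(w) = 4*w
j = -9 (j = -2 + (4*(-2) - 1*(-1)) = -2 + (-8 + 1) = -2 - 7 = -9)
53 + (j*(3 + 4))*(-104) = 53 - 9*(3 + 4)*(-104) = 53 - 9*7*(-104) = 53 - 63*(-104) = 53 + 6552 = 6605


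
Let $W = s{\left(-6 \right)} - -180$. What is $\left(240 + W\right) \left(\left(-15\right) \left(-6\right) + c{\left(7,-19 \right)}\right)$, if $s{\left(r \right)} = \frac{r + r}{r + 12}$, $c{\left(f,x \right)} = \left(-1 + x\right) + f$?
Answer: $32186$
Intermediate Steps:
$c{\left(f,x \right)} = -1 + f + x$
$s{\left(r \right)} = \frac{2 r}{12 + r}$
$W = 178$ ($W = 2 \left(-6\right) \frac{1}{12 - 6} - -180 = 2 \left(-6\right) \frac{1}{6} + 180 = -2 + 180 = 178$)
$\left(240 + W\right) \left(\left(-15\right) \left(-6\right) + c{\left(7,-19 \right)}\right) = \left(240 + 178\right) \left(\left(-15\right) \left(-6\right) - 13\right) = 418 \left(90 - 13\right) = 418 \cdot 77 = 32186$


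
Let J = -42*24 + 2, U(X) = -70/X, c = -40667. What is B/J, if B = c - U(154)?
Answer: 223666/5533 ≈ 40.424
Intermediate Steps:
B = -447332/11 (B = -40667 - (-70)/154 = -40667 - 1*(-5/11) = -40667 + 5/11 = -447332/11 ≈ -40667.)
J = -1006 (J = -1008 + 2 = -1006)
B/J = -447332/11/(-1006) = -447332/11*(-1/1006) = 223666/5533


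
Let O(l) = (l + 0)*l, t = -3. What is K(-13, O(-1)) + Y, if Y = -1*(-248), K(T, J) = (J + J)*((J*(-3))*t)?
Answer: 266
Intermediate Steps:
O(l) = l**2 (O(l) = l*l = l**2)
K(T, J) = 18*J**2 (K(T, J) = (J + J)*((J*(-3))*(-3)) = (2*J)*(-3*J*(-3)) = (2*J)*(9*J) = 18*J**2)
Y = 248
K(-13, O(-1)) + Y = 18*((-1)**2)**2 + 248 = 18*1**2 + 248 = 18*1 + 248 = 18 + 248 = 266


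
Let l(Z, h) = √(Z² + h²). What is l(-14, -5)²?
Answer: 221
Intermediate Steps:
l(-14, -5)² = (√((-14)² + (-5)²))² = (√(196 + 25))² = (√221)² = 221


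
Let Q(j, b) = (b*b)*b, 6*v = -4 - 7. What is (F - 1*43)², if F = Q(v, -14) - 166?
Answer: 8720209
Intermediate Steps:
v = -11/6 (v = (-4 - 7)/6 = (⅙)*(-11) = -11/6 ≈ -1.8333)
Q(j, b) = b³ (Q(j, b) = b²*b = b³)
F = -2910 (F = (-14)³ - 166 = -2744 - 166 = -2910)
(F - 1*43)² = (-2910 - 1*43)² = (-2910 - 43)² = (-2953)² = 8720209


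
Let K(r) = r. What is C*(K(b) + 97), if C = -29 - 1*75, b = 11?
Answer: -11232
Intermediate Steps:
C = -104 (C = -29 - 75 = -104)
C*(K(b) + 97) = -104*(11 + 97) = -104*108 = -11232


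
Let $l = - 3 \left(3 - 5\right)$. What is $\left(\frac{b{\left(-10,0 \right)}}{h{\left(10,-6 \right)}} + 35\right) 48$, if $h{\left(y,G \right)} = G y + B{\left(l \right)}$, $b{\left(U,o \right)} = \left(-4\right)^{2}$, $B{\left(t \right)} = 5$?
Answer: $\frac{91632}{55} \approx 1666.0$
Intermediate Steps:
$l = 6$ ($l = \left(-3\right) \left(-2\right) = 6$)
$b{\left(U,o \right)} = 16$
$h{\left(y,G \right)} = 5 + G y$ ($h{\left(y,G \right)} = G y + 5 = 5 + G y$)
$\left(\frac{b{\left(-10,0 \right)}}{h{\left(10,-6 \right)}} + 35\right) 48 = \left(\frac{16}{5 - 60} + 35\right) 48 = \left(\frac{16}{-55} + 35\right) 48 = \left(16 \left(- \frac{1}{55}\right) + 35\right) 48 = \left(- \frac{16}{55} + 35\right) 48 = \frac{1909}{55} \cdot 48 = \frac{91632}{55}$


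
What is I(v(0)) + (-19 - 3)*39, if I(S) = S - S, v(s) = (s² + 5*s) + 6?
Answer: -858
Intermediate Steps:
v(s) = 6 + s² + 5*s
I(S) = 0
I(v(0)) + (-19 - 3)*39 = 0 + (-19 - 3)*39 = 0 - 22*39 = 0 - 858 = -858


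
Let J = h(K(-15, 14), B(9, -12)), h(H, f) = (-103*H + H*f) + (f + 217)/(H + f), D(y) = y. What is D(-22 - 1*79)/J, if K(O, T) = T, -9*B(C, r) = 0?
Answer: 202/2853 ≈ 0.070803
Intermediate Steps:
B(C, r) = 0 (B(C, r) = -⅑*0 = 0)
h(H, f) = -103*H + H*f + (217 + f)/(H + f) (h(H, f) = (-103*H + H*f) + (217 + f)/(H + f) = -103*H + H*f + (217 + f)/(H + f))
J = -2853/2 (J = (217 + 0 - 103*14² + 14*0² + 0*14² - 103*14*0)/(14 + 0) = (217 + 0 - 103*196 + 14*0 + 0*196 + 0)/14 = (217 + 0 - 20188 + 0 + 0 + 0)/14 = (1/14)*(-19971) = -2853/2 ≈ -1426.5)
D(-22 - 1*79)/J = (-22 - 1*79)/(-2853/2) = (-22 - 79)*(-2/2853) = -101*(-2/2853) = 202/2853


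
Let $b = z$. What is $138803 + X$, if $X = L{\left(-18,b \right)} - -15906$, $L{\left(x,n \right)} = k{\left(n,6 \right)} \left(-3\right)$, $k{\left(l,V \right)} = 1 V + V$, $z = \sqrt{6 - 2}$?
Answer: $154673$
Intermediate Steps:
$z = 2$ ($z = \sqrt{4} = 2$)
$k{\left(l,V \right)} = 2 V$ ($k{\left(l,V \right)} = V + V = 2 V$)
$b = 2$
$L{\left(x,n \right)} = -36$ ($L{\left(x,n \right)} = 2 \cdot 6 \left(-3\right) = 12 \left(-3\right) = -36$)
$X = 15870$ ($X = -36 - -15906 = -36 + 15906 = 15870$)
$138803 + X = 138803 + 15870 = 154673$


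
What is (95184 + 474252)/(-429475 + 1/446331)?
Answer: -63539234829/47922001556 ≈ -1.3259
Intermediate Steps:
(95184 + 474252)/(-429475 + 1/446331) = 569436/(-429475 + 1/446331) = 569436/(-191688006224/446331) = 569436*(-446331/191688006224) = -63539234829/47922001556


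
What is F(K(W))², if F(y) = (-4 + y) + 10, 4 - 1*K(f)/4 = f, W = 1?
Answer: 324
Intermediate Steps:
K(f) = 16 - 4*f
F(y) = 6 + y
F(K(W))² = (6 + (16 - 4*1))² = (6 + (16 - 4))² = (6 + 12)² = 18² = 324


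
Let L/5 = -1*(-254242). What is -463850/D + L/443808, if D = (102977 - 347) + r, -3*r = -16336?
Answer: -2232844445/1564066224 ≈ -1.4276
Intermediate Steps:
r = 16336/3 (r = -1/3*(-16336) = 16336/3 ≈ 5445.3)
L = 1271210 (L = 5*(-1*(-254242)) = 5*254242 = 1271210)
D = 324226/3 (D = (102977 - 347) + 16336/3 = 102630 + 16336/3 = 324226/3 ≈ 1.0808e+5)
-463850/D + L/443808 = -463850/324226/3 + 1271210/443808 = -463850*3/324226 + 1271210*(1/443808) = -695775/162113 + 27635/9648 = -2232844445/1564066224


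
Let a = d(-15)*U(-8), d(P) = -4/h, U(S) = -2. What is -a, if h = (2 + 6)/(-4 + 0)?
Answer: 4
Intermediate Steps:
h = -2 (h = 8/(-4) = 8*(-¼) = -2)
d(P) = 2 (d(P) = -4/(-2) = -4*(-½) = 2)
a = -4 (a = 2*(-2) = -4)
-a = -1*(-4) = 4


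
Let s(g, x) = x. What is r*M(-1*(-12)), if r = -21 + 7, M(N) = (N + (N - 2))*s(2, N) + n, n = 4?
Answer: -3752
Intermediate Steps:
M(N) = 4 + N*(-2 + 2*N) (M(N) = (N + (N - 2))*N + 4 = (N + (-2 + N))*N + 4 = (-2 + 2*N)*N + 4 = N*(-2 + 2*N) + 4 = 4 + N*(-2 + 2*N))
r = -14
r*M(-1*(-12)) = -14*(4 - (-2)*(-12) + 2*(-1*(-12))²) = -14*(4 - 2*12 + 2*12²) = -14*(4 - 24 + 2*144) = -14*(4 - 24 + 288) = -14*268 = -3752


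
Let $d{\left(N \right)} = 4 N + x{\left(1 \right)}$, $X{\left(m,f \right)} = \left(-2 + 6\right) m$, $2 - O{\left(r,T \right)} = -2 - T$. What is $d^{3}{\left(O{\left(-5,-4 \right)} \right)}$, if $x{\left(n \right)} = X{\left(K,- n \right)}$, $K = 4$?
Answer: $4096$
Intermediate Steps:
$O{\left(r,T \right)} = 4 + T$ ($O{\left(r,T \right)} = 2 - \left(-2 - T\right) = 2 + \left(2 + T\right) = 4 + T$)
$X{\left(m,f \right)} = 4 m$
$x{\left(n \right)} = 16$ ($x{\left(n \right)} = 4 \cdot 4 = 16$)
$d{\left(N \right)} = 16 + 4 N$ ($d{\left(N \right)} = 4 N + 16 = 16 + 4 N$)
$d^{3}{\left(O{\left(-5,-4 \right)} \right)} = \left(16 + 4 \left(4 - 4\right)\right)^{3} = \left(16 + 4 \cdot 0\right)^{3} = \left(16 + 0\right)^{3} = 16^{3} = 4096$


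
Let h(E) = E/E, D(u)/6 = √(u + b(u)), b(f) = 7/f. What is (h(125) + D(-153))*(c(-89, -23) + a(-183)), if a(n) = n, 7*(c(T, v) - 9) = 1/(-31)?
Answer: -37759/217 - 151036*I*√99518/3689 ≈ -174.0 - 12916.0*I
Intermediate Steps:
D(u) = 6*√(u + 7/u)
h(E) = 1
c(T, v) = 1952/217 (c(T, v) = 9 + (⅐)/(-31) = 9 + (⅐)*(-1/31) = 9 - 1/217 = 1952/217)
(h(125) + D(-153))*(c(-89, -23) + a(-183)) = (1 + 6*√(-153 + 7/(-153)))*(1952/217 - 183) = (1 + 6*√(-153 + 7*(-1/153)))*(-37759/217) = (1 + 6*√(-153 - 7/153))*(-37759/217) = (1 + 6*√(-23416/153))*(-37759/217) = (1 + 6*(2*I*√99518/51))*(-37759/217) = (1 + 4*I*√99518/17)*(-37759/217) = -37759/217 - 151036*I*√99518/3689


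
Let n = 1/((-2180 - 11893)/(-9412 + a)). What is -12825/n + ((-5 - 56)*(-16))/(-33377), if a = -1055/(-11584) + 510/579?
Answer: -4489382667395340208/234087903394091 ≈ -19178.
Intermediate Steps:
a = 2172895/2235712 (a = -1055*(-1/11584) + 510*(1/579) = 1055/11584 + 170/193 = 2172895/2235712 ≈ 0.97190)
n = 7013449483/10487724992 (n = 1/((-2180 - 11893)/(-9412 + 2172895/2235712)) = 1/(-14073/(-21040348449/2235712)) = 1/(-14073*(-2235712/21040348449)) = 1/(10487724992/7013449483) = 7013449483/10487724992 ≈ 0.66873)
-12825/n + ((-5 - 56)*(-16))/(-33377) = -12825/7013449483/10487724992 + ((-5 - 56)*(-16))/(-33377) = -12825*10487724992/7013449483 - 61*(-16)*(-1/33377) = -134505073022400/7013449483 + 976*(-1/33377) = -134505073022400/7013449483 - 976/33377 = -4489382667395340208/234087903394091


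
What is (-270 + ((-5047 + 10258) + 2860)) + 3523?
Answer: 11324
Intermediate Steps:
(-270 + ((-5047 + 10258) + 2860)) + 3523 = (-270 + (5211 + 2860)) + 3523 = (-270 + 8071) + 3523 = 7801 + 3523 = 11324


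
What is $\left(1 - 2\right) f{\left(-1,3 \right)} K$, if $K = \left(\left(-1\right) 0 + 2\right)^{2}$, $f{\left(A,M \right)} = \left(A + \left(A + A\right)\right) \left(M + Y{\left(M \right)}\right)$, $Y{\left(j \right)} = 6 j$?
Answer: $252$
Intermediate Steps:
$f{\left(A,M \right)} = 21 A M$ ($f{\left(A,M \right)} = \left(A + \left(A + A\right)\right) \left(M + 6 M\right) = \left(A + 2 A\right) 7 M = 3 A 7 M = 21 A M$)
$K = 4$ ($K = \left(0 + 2\right)^{2} = 2^{2} = 4$)
$\left(1 - 2\right) f{\left(-1,3 \right)} K = \left(1 - 2\right) 21 \left(-1\right) 3 \cdot 4 = \left(1 - 2\right) \left(-63\right) 4 = \left(-1\right) \left(-63\right) 4 = 63 \cdot 4 = 252$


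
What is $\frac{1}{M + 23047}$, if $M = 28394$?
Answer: $\frac{1}{51441} \approx 1.944 \cdot 10^{-5}$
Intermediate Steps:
$\frac{1}{M + 23047} = \frac{1}{28394 + 23047} = \frac{1}{51441}$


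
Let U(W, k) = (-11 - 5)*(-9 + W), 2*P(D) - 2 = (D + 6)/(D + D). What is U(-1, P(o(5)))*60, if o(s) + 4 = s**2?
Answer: 9600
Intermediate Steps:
o(s) = -4 + s**2
P(D) = 1 + (6 + D)/(4*D) (P(D) = 1 + ((D + 6)/(D + D))/2 = 1 + ((6 + D)/((2*D)))/2 = 1 + ((6 + D)*(1/(2*D)))/2 = 1 + ((6 + D)/(2*D))/2 = 1 + (6 + D)/(4*D))
U(W, k) = 144 - 16*W (U(W, k) = -16*(-9 + W) = 144 - 16*W)
U(-1, P(o(5)))*60 = (144 - 16*(-1))*60 = (144 + 16)*60 = 160*60 = 9600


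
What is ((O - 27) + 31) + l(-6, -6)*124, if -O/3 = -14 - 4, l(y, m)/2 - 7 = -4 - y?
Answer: 2290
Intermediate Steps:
l(y, m) = 6 - 2*y (l(y, m) = 14 + 2*(-4 - y) = 14 + (-8 - 2*y) = 6 - 2*y)
O = 54 (O = -3*(-14 - 4) = -3*(-18) = 54)
((O - 27) + 31) + l(-6, -6)*124 = ((54 - 27) + 31) + (6 - 2*(-6))*124 = (27 + 31) + (6 + 12)*124 = 58 + 18*124 = 58 + 2232 = 2290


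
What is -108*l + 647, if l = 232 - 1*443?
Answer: 23435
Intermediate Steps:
l = -211 (l = 232 - 443 = -211)
-108*l + 647 = -108*(-211) + 647 = 22788 + 647 = 23435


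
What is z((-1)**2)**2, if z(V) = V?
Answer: 1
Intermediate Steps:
z((-1)**2)**2 = ((-1)**2)**2 = 1**2 = 1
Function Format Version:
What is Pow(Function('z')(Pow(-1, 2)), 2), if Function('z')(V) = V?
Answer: 1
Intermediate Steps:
Pow(Function('z')(Pow(-1, 2)), 2) = Pow(Pow(-1, 2), 2) = Pow(1, 2) = 1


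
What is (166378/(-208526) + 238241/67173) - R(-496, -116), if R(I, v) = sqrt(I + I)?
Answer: 469552846/170820939 - 4*I*sqrt(62) ≈ 2.7488 - 31.496*I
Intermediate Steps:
R(I, v) = sqrt(2)*sqrt(I) (R(I, v) = sqrt(2*I) = sqrt(2)*sqrt(I))
(166378/(-208526) + 238241/67173) - R(-496, -116) = (166378/(-208526) + 238241/67173) - sqrt(2)*sqrt(-496) = (166378*(-1/208526) + 238241*(1/67173)) - sqrt(2)*4*I*sqrt(31) = (-2029/2543 + 238241/67173) - 4*I*sqrt(62) = 469552846/170820939 - 4*I*sqrt(62)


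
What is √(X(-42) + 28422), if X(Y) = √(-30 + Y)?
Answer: √(28422 + 6*I*√2) ≈ 168.59 + 0.025*I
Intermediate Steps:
√(X(-42) + 28422) = √(√(-30 - 42) + 28422) = √(√(-72) + 28422) = √(6*I*√2 + 28422) = √(28422 + 6*I*√2)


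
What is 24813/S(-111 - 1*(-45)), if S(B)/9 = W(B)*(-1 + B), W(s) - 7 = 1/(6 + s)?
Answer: -165420/28073 ≈ -5.8925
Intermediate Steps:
W(s) = 7 + 1/(6 + s)
S(B) = 9*(-1 + B)*(43 + 7*B)/(6 + B) (S(B) = 9*(((43 + 7*B)/(6 + B))*(-1 + B)) = 9*((-1 + B)*(43 + 7*B)/(6 + B)) = 9*(-1 + B)*(43 + 7*B)/(6 + B))
24813/S(-111 - 1*(-45)) = 24813/((9*(-1 + (-111 - 1*(-45)))*(43 + 7*(-111 - 1*(-45)))/(6 + (-111 - 1*(-45))))) = 24813/((9*(-1 + (-111 + 45))*(43 + 7*(-111 + 45))/(6 + (-111 + 45)))) = 24813/((9*(-1 - 66)*(43 + 7*(-66))/(6 - 66))) = 24813/((9*(-67)*(43 - 462)/(-60))) = 24813/((9*(-1/60)*(-67)*(-419))) = 24813/(-84219/20) = 24813*(-20/84219) = -165420/28073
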